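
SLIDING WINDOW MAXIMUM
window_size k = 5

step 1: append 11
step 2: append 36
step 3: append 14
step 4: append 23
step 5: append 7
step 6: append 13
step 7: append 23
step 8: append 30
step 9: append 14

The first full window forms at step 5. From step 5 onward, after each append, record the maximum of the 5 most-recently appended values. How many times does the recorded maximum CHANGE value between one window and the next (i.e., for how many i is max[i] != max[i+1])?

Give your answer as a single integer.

Answer: 2

Derivation:
step 1: append 11 -> window=[11] (not full yet)
step 2: append 36 -> window=[11, 36] (not full yet)
step 3: append 14 -> window=[11, 36, 14] (not full yet)
step 4: append 23 -> window=[11, 36, 14, 23] (not full yet)
step 5: append 7 -> window=[11, 36, 14, 23, 7] -> max=36
step 6: append 13 -> window=[36, 14, 23, 7, 13] -> max=36
step 7: append 23 -> window=[14, 23, 7, 13, 23] -> max=23
step 8: append 30 -> window=[23, 7, 13, 23, 30] -> max=30
step 9: append 14 -> window=[7, 13, 23, 30, 14] -> max=30
Recorded maximums: 36 36 23 30 30
Changes between consecutive maximums: 2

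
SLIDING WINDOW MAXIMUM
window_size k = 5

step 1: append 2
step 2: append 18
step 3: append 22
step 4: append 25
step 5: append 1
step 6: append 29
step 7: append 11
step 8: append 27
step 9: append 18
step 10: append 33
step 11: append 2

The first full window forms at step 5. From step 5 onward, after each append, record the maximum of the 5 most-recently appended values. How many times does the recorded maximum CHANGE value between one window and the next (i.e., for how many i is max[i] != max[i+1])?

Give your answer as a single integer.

Answer: 2

Derivation:
step 1: append 2 -> window=[2] (not full yet)
step 2: append 18 -> window=[2, 18] (not full yet)
step 3: append 22 -> window=[2, 18, 22] (not full yet)
step 4: append 25 -> window=[2, 18, 22, 25] (not full yet)
step 5: append 1 -> window=[2, 18, 22, 25, 1] -> max=25
step 6: append 29 -> window=[18, 22, 25, 1, 29] -> max=29
step 7: append 11 -> window=[22, 25, 1, 29, 11] -> max=29
step 8: append 27 -> window=[25, 1, 29, 11, 27] -> max=29
step 9: append 18 -> window=[1, 29, 11, 27, 18] -> max=29
step 10: append 33 -> window=[29, 11, 27, 18, 33] -> max=33
step 11: append 2 -> window=[11, 27, 18, 33, 2] -> max=33
Recorded maximums: 25 29 29 29 29 33 33
Changes between consecutive maximums: 2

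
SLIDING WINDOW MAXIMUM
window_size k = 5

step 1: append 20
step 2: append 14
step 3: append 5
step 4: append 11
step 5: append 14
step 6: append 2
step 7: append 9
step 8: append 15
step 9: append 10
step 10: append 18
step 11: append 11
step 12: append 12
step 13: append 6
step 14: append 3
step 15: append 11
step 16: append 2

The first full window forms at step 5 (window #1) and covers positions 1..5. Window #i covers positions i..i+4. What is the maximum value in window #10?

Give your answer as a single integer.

Answer: 18

Derivation:
step 1: append 20 -> window=[20] (not full yet)
step 2: append 14 -> window=[20, 14] (not full yet)
step 3: append 5 -> window=[20, 14, 5] (not full yet)
step 4: append 11 -> window=[20, 14, 5, 11] (not full yet)
step 5: append 14 -> window=[20, 14, 5, 11, 14] -> max=20
step 6: append 2 -> window=[14, 5, 11, 14, 2] -> max=14
step 7: append 9 -> window=[5, 11, 14, 2, 9] -> max=14
step 8: append 15 -> window=[11, 14, 2, 9, 15] -> max=15
step 9: append 10 -> window=[14, 2, 9, 15, 10] -> max=15
step 10: append 18 -> window=[2, 9, 15, 10, 18] -> max=18
step 11: append 11 -> window=[9, 15, 10, 18, 11] -> max=18
step 12: append 12 -> window=[15, 10, 18, 11, 12] -> max=18
step 13: append 6 -> window=[10, 18, 11, 12, 6] -> max=18
step 14: append 3 -> window=[18, 11, 12, 6, 3] -> max=18
Window #10 max = 18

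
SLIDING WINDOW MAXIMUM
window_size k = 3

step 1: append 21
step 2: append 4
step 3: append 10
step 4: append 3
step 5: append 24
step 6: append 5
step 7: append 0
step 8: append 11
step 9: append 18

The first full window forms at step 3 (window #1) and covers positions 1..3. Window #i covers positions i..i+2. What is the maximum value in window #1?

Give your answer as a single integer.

Answer: 21

Derivation:
step 1: append 21 -> window=[21] (not full yet)
step 2: append 4 -> window=[21, 4] (not full yet)
step 3: append 10 -> window=[21, 4, 10] -> max=21
Window #1 max = 21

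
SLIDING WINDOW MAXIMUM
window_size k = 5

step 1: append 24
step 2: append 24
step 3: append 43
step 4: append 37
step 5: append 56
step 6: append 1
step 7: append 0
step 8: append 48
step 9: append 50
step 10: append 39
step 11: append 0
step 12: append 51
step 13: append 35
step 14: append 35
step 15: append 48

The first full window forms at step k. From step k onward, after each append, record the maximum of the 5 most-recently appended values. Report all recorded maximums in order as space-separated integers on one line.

step 1: append 24 -> window=[24] (not full yet)
step 2: append 24 -> window=[24, 24] (not full yet)
step 3: append 43 -> window=[24, 24, 43] (not full yet)
step 4: append 37 -> window=[24, 24, 43, 37] (not full yet)
step 5: append 56 -> window=[24, 24, 43, 37, 56] -> max=56
step 6: append 1 -> window=[24, 43, 37, 56, 1] -> max=56
step 7: append 0 -> window=[43, 37, 56, 1, 0] -> max=56
step 8: append 48 -> window=[37, 56, 1, 0, 48] -> max=56
step 9: append 50 -> window=[56, 1, 0, 48, 50] -> max=56
step 10: append 39 -> window=[1, 0, 48, 50, 39] -> max=50
step 11: append 0 -> window=[0, 48, 50, 39, 0] -> max=50
step 12: append 51 -> window=[48, 50, 39, 0, 51] -> max=51
step 13: append 35 -> window=[50, 39, 0, 51, 35] -> max=51
step 14: append 35 -> window=[39, 0, 51, 35, 35] -> max=51
step 15: append 48 -> window=[0, 51, 35, 35, 48] -> max=51

Answer: 56 56 56 56 56 50 50 51 51 51 51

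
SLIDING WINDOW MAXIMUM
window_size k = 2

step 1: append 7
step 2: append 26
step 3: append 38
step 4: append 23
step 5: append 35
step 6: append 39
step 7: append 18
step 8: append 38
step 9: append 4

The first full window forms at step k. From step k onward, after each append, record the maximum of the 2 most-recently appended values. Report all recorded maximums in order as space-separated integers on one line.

Answer: 26 38 38 35 39 39 38 38

Derivation:
step 1: append 7 -> window=[7] (not full yet)
step 2: append 26 -> window=[7, 26] -> max=26
step 3: append 38 -> window=[26, 38] -> max=38
step 4: append 23 -> window=[38, 23] -> max=38
step 5: append 35 -> window=[23, 35] -> max=35
step 6: append 39 -> window=[35, 39] -> max=39
step 7: append 18 -> window=[39, 18] -> max=39
step 8: append 38 -> window=[18, 38] -> max=38
step 9: append 4 -> window=[38, 4] -> max=38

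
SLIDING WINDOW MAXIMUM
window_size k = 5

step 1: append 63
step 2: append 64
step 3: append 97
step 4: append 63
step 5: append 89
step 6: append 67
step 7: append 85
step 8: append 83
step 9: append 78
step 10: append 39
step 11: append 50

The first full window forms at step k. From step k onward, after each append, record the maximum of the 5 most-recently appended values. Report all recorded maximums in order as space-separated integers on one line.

Answer: 97 97 97 89 89 85 85

Derivation:
step 1: append 63 -> window=[63] (not full yet)
step 2: append 64 -> window=[63, 64] (not full yet)
step 3: append 97 -> window=[63, 64, 97] (not full yet)
step 4: append 63 -> window=[63, 64, 97, 63] (not full yet)
step 5: append 89 -> window=[63, 64, 97, 63, 89] -> max=97
step 6: append 67 -> window=[64, 97, 63, 89, 67] -> max=97
step 7: append 85 -> window=[97, 63, 89, 67, 85] -> max=97
step 8: append 83 -> window=[63, 89, 67, 85, 83] -> max=89
step 9: append 78 -> window=[89, 67, 85, 83, 78] -> max=89
step 10: append 39 -> window=[67, 85, 83, 78, 39] -> max=85
step 11: append 50 -> window=[85, 83, 78, 39, 50] -> max=85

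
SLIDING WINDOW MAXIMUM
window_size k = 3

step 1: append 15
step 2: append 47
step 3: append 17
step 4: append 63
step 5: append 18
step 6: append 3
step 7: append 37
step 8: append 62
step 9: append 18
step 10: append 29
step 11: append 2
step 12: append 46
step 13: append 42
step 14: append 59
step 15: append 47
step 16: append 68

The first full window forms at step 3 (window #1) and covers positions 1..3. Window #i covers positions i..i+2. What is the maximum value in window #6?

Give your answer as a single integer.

Answer: 62

Derivation:
step 1: append 15 -> window=[15] (not full yet)
step 2: append 47 -> window=[15, 47] (not full yet)
step 3: append 17 -> window=[15, 47, 17] -> max=47
step 4: append 63 -> window=[47, 17, 63] -> max=63
step 5: append 18 -> window=[17, 63, 18] -> max=63
step 6: append 3 -> window=[63, 18, 3] -> max=63
step 7: append 37 -> window=[18, 3, 37] -> max=37
step 8: append 62 -> window=[3, 37, 62] -> max=62
Window #6 max = 62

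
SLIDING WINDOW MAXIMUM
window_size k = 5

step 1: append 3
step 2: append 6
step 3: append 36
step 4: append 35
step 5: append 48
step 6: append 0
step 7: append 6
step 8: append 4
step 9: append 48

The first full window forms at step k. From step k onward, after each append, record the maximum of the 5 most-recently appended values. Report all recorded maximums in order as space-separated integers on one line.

step 1: append 3 -> window=[3] (not full yet)
step 2: append 6 -> window=[3, 6] (not full yet)
step 3: append 36 -> window=[3, 6, 36] (not full yet)
step 4: append 35 -> window=[3, 6, 36, 35] (not full yet)
step 5: append 48 -> window=[3, 6, 36, 35, 48] -> max=48
step 6: append 0 -> window=[6, 36, 35, 48, 0] -> max=48
step 7: append 6 -> window=[36, 35, 48, 0, 6] -> max=48
step 8: append 4 -> window=[35, 48, 0, 6, 4] -> max=48
step 9: append 48 -> window=[48, 0, 6, 4, 48] -> max=48

Answer: 48 48 48 48 48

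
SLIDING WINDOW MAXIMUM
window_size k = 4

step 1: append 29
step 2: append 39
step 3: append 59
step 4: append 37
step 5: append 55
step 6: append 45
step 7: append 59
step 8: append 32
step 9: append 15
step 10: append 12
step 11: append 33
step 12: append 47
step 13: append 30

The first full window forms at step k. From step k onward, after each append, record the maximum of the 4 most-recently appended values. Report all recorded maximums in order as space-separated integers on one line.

Answer: 59 59 59 59 59 59 59 33 47 47

Derivation:
step 1: append 29 -> window=[29] (not full yet)
step 2: append 39 -> window=[29, 39] (not full yet)
step 3: append 59 -> window=[29, 39, 59] (not full yet)
step 4: append 37 -> window=[29, 39, 59, 37] -> max=59
step 5: append 55 -> window=[39, 59, 37, 55] -> max=59
step 6: append 45 -> window=[59, 37, 55, 45] -> max=59
step 7: append 59 -> window=[37, 55, 45, 59] -> max=59
step 8: append 32 -> window=[55, 45, 59, 32] -> max=59
step 9: append 15 -> window=[45, 59, 32, 15] -> max=59
step 10: append 12 -> window=[59, 32, 15, 12] -> max=59
step 11: append 33 -> window=[32, 15, 12, 33] -> max=33
step 12: append 47 -> window=[15, 12, 33, 47] -> max=47
step 13: append 30 -> window=[12, 33, 47, 30] -> max=47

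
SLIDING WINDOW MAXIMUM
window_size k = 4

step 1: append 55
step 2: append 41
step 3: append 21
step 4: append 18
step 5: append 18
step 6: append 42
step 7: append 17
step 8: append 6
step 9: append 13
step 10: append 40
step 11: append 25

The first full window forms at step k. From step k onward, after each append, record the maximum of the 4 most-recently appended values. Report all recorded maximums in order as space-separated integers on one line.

step 1: append 55 -> window=[55] (not full yet)
step 2: append 41 -> window=[55, 41] (not full yet)
step 3: append 21 -> window=[55, 41, 21] (not full yet)
step 4: append 18 -> window=[55, 41, 21, 18] -> max=55
step 5: append 18 -> window=[41, 21, 18, 18] -> max=41
step 6: append 42 -> window=[21, 18, 18, 42] -> max=42
step 7: append 17 -> window=[18, 18, 42, 17] -> max=42
step 8: append 6 -> window=[18, 42, 17, 6] -> max=42
step 9: append 13 -> window=[42, 17, 6, 13] -> max=42
step 10: append 40 -> window=[17, 6, 13, 40] -> max=40
step 11: append 25 -> window=[6, 13, 40, 25] -> max=40

Answer: 55 41 42 42 42 42 40 40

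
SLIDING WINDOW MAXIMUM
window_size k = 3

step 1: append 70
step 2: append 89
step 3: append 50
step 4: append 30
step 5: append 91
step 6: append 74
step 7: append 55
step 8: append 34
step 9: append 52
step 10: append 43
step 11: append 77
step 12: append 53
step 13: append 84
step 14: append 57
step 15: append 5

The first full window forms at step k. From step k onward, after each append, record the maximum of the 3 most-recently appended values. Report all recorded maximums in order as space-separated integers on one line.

Answer: 89 89 91 91 91 74 55 52 77 77 84 84 84

Derivation:
step 1: append 70 -> window=[70] (not full yet)
step 2: append 89 -> window=[70, 89] (not full yet)
step 3: append 50 -> window=[70, 89, 50] -> max=89
step 4: append 30 -> window=[89, 50, 30] -> max=89
step 5: append 91 -> window=[50, 30, 91] -> max=91
step 6: append 74 -> window=[30, 91, 74] -> max=91
step 7: append 55 -> window=[91, 74, 55] -> max=91
step 8: append 34 -> window=[74, 55, 34] -> max=74
step 9: append 52 -> window=[55, 34, 52] -> max=55
step 10: append 43 -> window=[34, 52, 43] -> max=52
step 11: append 77 -> window=[52, 43, 77] -> max=77
step 12: append 53 -> window=[43, 77, 53] -> max=77
step 13: append 84 -> window=[77, 53, 84] -> max=84
step 14: append 57 -> window=[53, 84, 57] -> max=84
step 15: append 5 -> window=[84, 57, 5] -> max=84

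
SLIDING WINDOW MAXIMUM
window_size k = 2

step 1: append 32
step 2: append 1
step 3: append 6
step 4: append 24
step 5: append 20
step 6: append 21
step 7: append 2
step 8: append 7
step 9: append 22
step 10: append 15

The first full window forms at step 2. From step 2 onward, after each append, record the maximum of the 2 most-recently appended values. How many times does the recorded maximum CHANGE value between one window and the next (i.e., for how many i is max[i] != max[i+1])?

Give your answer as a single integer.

step 1: append 32 -> window=[32] (not full yet)
step 2: append 1 -> window=[32, 1] -> max=32
step 3: append 6 -> window=[1, 6] -> max=6
step 4: append 24 -> window=[6, 24] -> max=24
step 5: append 20 -> window=[24, 20] -> max=24
step 6: append 21 -> window=[20, 21] -> max=21
step 7: append 2 -> window=[21, 2] -> max=21
step 8: append 7 -> window=[2, 7] -> max=7
step 9: append 22 -> window=[7, 22] -> max=22
step 10: append 15 -> window=[22, 15] -> max=22
Recorded maximums: 32 6 24 24 21 21 7 22 22
Changes between consecutive maximums: 5

Answer: 5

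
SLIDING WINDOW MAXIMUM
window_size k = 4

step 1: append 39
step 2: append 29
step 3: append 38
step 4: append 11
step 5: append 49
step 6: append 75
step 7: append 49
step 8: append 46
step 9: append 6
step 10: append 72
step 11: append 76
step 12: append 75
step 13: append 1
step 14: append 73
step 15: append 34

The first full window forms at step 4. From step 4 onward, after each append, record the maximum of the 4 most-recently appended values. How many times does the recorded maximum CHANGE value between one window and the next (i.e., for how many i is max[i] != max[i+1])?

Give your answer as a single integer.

Answer: 5

Derivation:
step 1: append 39 -> window=[39] (not full yet)
step 2: append 29 -> window=[39, 29] (not full yet)
step 3: append 38 -> window=[39, 29, 38] (not full yet)
step 4: append 11 -> window=[39, 29, 38, 11] -> max=39
step 5: append 49 -> window=[29, 38, 11, 49] -> max=49
step 6: append 75 -> window=[38, 11, 49, 75] -> max=75
step 7: append 49 -> window=[11, 49, 75, 49] -> max=75
step 8: append 46 -> window=[49, 75, 49, 46] -> max=75
step 9: append 6 -> window=[75, 49, 46, 6] -> max=75
step 10: append 72 -> window=[49, 46, 6, 72] -> max=72
step 11: append 76 -> window=[46, 6, 72, 76] -> max=76
step 12: append 75 -> window=[6, 72, 76, 75] -> max=76
step 13: append 1 -> window=[72, 76, 75, 1] -> max=76
step 14: append 73 -> window=[76, 75, 1, 73] -> max=76
step 15: append 34 -> window=[75, 1, 73, 34] -> max=75
Recorded maximums: 39 49 75 75 75 75 72 76 76 76 76 75
Changes between consecutive maximums: 5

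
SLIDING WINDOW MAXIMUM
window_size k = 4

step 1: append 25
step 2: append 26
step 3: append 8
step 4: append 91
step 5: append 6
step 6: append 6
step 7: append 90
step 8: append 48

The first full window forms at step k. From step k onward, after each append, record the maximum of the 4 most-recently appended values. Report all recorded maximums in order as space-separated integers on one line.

Answer: 91 91 91 91 90

Derivation:
step 1: append 25 -> window=[25] (not full yet)
step 2: append 26 -> window=[25, 26] (not full yet)
step 3: append 8 -> window=[25, 26, 8] (not full yet)
step 4: append 91 -> window=[25, 26, 8, 91] -> max=91
step 5: append 6 -> window=[26, 8, 91, 6] -> max=91
step 6: append 6 -> window=[8, 91, 6, 6] -> max=91
step 7: append 90 -> window=[91, 6, 6, 90] -> max=91
step 8: append 48 -> window=[6, 6, 90, 48] -> max=90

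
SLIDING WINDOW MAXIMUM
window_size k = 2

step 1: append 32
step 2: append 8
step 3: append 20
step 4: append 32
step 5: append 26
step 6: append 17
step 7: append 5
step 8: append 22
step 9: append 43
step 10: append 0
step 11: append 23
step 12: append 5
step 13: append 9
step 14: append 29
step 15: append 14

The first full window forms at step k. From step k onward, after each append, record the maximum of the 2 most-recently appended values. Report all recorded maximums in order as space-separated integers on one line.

Answer: 32 20 32 32 26 17 22 43 43 23 23 9 29 29

Derivation:
step 1: append 32 -> window=[32] (not full yet)
step 2: append 8 -> window=[32, 8] -> max=32
step 3: append 20 -> window=[8, 20] -> max=20
step 4: append 32 -> window=[20, 32] -> max=32
step 5: append 26 -> window=[32, 26] -> max=32
step 6: append 17 -> window=[26, 17] -> max=26
step 7: append 5 -> window=[17, 5] -> max=17
step 8: append 22 -> window=[5, 22] -> max=22
step 9: append 43 -> window=[22, 43] -> max=43
step 10: append 0 -> window=[43, 0] -> max=43
step 11: append 23 -> window=[0, 23] -> max=23
step 12: append 5 -> window=[23, 5] -> max=23
step 13: append 9 -> window=[5, 9] -> max=9
step 14: append 29 -> window=[9, 29] -> max=29
step 15: append 14 -> window=[29, 14] -> max=29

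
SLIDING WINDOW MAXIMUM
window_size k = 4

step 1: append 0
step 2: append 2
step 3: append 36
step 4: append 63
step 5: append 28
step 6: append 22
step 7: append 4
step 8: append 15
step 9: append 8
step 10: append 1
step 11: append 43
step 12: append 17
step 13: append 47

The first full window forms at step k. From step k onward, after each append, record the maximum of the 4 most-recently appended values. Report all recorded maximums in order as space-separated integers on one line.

Answer: 63 63 63 63 28 22 15 43 43 47

Derivation:
step 1: append 0 -> window=[0] (not full yet)
step 2: append 2 -> window=[0, 2] (not full yet)
step 3: append 36 -> window=[0, 2, 36] (not full yet)
step 4: append 63 -> window=[0, 2, 36, 63] -> max=63
step 5: append 28 -> window=[2, 36, 63, 28] -> max=63
step 6: append 22 -> window=[36, 63, 28, 22] -> max=63
step 7: append 4 -> window=[63, 28, 22, 4] -> max=63
step 8: append 15 -> window=[28, 22, 4, 15] -> max=28
step 9: append 8 -> window=[22, 4, 15, 8] -> max=22
step 10: append 1 -> window=[4, 15, 8, 1] -> max=15
step 11: append 43 -> window=[15, 8, 1, 43] -> max=43
step 12: append 17 -> window=[8, 1, 43, 17] -> max=43
step 13: append 47 -> window=[1, 43, 17, 47] -> max=47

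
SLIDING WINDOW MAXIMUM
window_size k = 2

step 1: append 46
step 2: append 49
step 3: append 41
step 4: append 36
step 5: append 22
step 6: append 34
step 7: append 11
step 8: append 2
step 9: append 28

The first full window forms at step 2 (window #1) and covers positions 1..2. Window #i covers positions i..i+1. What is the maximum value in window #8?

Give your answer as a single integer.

Answer: 28

Derivation:
step 1: append 46 -> window=[46] (not full yet)
step 2: append 49 -> window=[46, 49] -> max=49
step 3: append 41 -> window=[49, 41] -> max=49
step 4: append 36 -> window=[41, 36] -> max=41
step 5: append 22 -> window=[36, 22] -> max=36
step 6: append 34 -> window=[22, 34] -> max=34
step 7: append 11 -> window=[34, 11] -> max=34
step 8: append 2 -> window=[11, 2] -> max=11
step 9: append 28 -> window=[2, 28] -> max=28
Window #8 max = 28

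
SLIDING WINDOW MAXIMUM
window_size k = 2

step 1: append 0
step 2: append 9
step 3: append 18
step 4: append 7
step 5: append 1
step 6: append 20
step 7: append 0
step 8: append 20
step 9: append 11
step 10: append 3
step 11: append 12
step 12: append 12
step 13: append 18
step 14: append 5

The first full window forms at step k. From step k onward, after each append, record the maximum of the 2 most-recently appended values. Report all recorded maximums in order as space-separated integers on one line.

step 1: append 0 -> window=[0] (not full yet)
step 2: append 9 -> window=[0, 9] -> max=9
step 3: append 18 -> window=[9, 18] -> max=18
step 4: append 7 -> window=[18, 7] -> max=18
step 5: append 1 -> window=[7, 1] -> max=7
step 6: append 20 -> window=[1, 20] -> max=20
step 7: append 0 -> window=[20, 0] -> max=20
step 8: append 20 -> window=[0, 20] -> max=20
step 9: append 11 -> window=[20, 11] -> max=20
step 10: append 3 -> window=[11, 3] -> max=11
step 11: append 12 -> window=[3, 12] -> max=12
step 12: append 12 -> window=[12, 12] -> max=12
step 13: append 18 -> window=[12, 18] -> max=18
step 14: append 5 -> window=[18, 5] -> max=18

Answer: 9 18 18 7 20 20 20 20 11 12 12 18 18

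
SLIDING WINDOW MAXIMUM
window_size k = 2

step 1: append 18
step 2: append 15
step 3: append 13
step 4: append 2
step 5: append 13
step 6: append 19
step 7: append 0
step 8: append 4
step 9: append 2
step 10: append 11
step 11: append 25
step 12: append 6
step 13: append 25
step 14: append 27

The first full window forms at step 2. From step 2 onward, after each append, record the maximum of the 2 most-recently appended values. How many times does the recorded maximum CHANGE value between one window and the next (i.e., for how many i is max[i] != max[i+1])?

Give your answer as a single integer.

Answer: 7

Derivation:
step 1: append 18 -> window=[18] (not full yet)
step 2: append 15 -> window=[18, 15] -> max=18
step 3: append 13 -> window=[15, 13] -> max=15
step 4: append 2 -> window=[13, 2] -> max=13
step 5: append 13 -> window=[2, 13] -> max=13
step 6: append 19 -> window=[13, 19] -> max=19
step 7: append 0 -> window=[19, 0] -> max=19
step 8: append 4 -> window=[0, 4] -> max=4
step 9: append 2 -> window=[4, 2] -> max=4
step 10: append 11 -> window=[2, 11] -> max=11
step 11: append 25 -> window=[11, 25] -> max=25
step 12: append 6 -> window=[25, 6] -> max=25
step 13: append 25 -> window=[6, 25] -> max=25
step 14: append 27 -> window=[25, 27] -> max=27
Recorded maximums: 18 15 13 13 19 19 4 4 11 25 25 25 27
Changes between consecutive maximums: 7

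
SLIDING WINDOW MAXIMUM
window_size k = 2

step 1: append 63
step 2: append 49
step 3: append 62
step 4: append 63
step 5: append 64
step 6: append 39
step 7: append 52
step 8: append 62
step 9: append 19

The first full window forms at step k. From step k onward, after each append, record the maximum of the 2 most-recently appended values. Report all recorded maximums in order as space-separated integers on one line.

step 1: append 63 -> window=[63] (not full yet)
step 2: append 49 -> window=[63, 49] -> max=63
step 3: append 62 -> window=[49, 62] -> max=62
step 4: append 63 -> window=[62, 63] -> max=63
step 5: append 64 -> window=[63, 64] -> max=64
step 6: append 39 -> window=[64, 39] -> max=64
step 7: append 52 -> window=[39, 52] -> max=52
step 8: append 62 -> window=[52, 62] -> max=62
step 9: append 19 -> window=[62, 19] -> max=62

Answer: 63 62 63 64 64 52 62 62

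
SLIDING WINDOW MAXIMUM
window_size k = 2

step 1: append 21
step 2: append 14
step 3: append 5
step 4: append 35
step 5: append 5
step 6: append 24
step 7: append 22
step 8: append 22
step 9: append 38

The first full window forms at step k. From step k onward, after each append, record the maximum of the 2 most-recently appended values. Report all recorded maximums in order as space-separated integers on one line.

Answer: 21 14 35 35 24 24 22 38

Derivation:
step 1: append 21 -> window=[21] (not full yet)
step 2: append 14 -> window=[21, 14] -> max=21
step 3: append 5 -> window=[14, 5] -> max=14
step 4: append 35 -> window=[5, 35] -> max=35
step 5: append 5 -> window=[35, 5] -> max=35
step 6: append 24 -> window=[5, 24] -> max=24
step 7: append 22 -> window=[24, 22] -> max=24
step 8: append 22 -> window=[22, 22] -> max=22
step 9: append 38 -> window=[22, 38] -> max=38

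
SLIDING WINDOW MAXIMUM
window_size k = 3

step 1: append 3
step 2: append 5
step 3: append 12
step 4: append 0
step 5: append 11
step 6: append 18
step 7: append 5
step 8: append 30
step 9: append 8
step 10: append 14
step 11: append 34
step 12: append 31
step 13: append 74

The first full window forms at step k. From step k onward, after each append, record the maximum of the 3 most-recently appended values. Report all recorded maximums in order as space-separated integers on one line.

Answer: 12 12 12 18 18 30 30 30 34 34 74

Derivation:
step 1: append 3 -> window=[3] (not full yet)
step 2: append 5 -> window=[3, 5] (not full yet)
step 3: append 12 -> window=[3, 5, 12] -> max=12
step 4: append 0 -> window=[5, 12, 0] -> max=12
step 5: append 11 -> window=[12, 0, 11] -> max=12
step 6: append 18 -> window=[0, 11, 18] -> max=18
step 7: append 5 -> window=[11, 18, 5] -> max=18
step 8: append 30 -> window=[18, 5, 30] -> max=30
step 9: append 8 -> window=[5, 30, 8] -> max=30
step 10: append 14 -> window=[30, 8, 14] -> max=30
step 11: append 34 -> window=[8, 14, 34] -> max=34
step 12: append 31 -> window=[14, 34, 31] -> max=34
step 13: append 74 -> window=[34, 31, 74] -> max=74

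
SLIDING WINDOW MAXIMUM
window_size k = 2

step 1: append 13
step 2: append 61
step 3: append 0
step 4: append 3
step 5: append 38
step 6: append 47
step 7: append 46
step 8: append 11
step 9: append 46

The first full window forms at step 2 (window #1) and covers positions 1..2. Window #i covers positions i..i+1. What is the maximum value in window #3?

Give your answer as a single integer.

step 1: append 13 -> window=[13] (not full yet)
step 2: append 61 -> window=[13, 61] -> max=61
step 3: append 0 -> window=[61, 0] -> max=61
step 4: append 3 -> window=[0, 3] -> max=3
Window #3 max = 3

Answer: 3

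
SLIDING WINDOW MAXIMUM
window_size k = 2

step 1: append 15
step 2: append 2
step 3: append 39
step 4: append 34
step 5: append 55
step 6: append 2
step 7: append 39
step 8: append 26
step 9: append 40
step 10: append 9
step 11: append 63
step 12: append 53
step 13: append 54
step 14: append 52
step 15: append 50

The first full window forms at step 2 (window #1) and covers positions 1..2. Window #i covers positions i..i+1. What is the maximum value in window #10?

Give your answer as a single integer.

Answer: 63

Derivation:
step 1: append 15 -> window=[15] (not full yet)
step 2: append 2 -> window=[15, 2] -> max=15
step 3: append 39 -> window=[2, 39] -> max=39
step 4: append 34 -> window=[39, 34] -> max=39
step 5: append 55 -> window=[34, 55] -> max=55
step 6: append 2 -> window=[55, 2] -> max=55
step 7: append 39 -> window=[2, 39] -> max=39
step 8: append 26 -> window=[39, 26] -> max=39
step 9: append 40 -> window=[26, 40] -> max=40
step 10: append 9 -> window=[40, 9] -> max=40
step 11: append 63 -> window=[9, 63] -> max=63
Window #10 max = 63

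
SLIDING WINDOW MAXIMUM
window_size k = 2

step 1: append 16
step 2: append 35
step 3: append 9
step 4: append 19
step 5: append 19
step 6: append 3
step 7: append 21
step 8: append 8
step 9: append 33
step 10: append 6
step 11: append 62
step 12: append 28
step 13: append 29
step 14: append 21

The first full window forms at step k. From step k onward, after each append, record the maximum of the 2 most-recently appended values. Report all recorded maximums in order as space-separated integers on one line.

step 1: append 16 -> window=[16] (not full yet)
step 2: append 35 -> window=[16, 35] -> max=35
step 3: append 9 -> window=[35, 9] -> max=35
step 4: append 19 -> window=[9, 19] -> max=19
step 5: append 19 -> window=[19, 19] -> max=19
step 6: append 3 -> window=[19, 3] -> max=19
step 7: append 21 -> window=[3, 21] -> max=21
step 8: append 8 -> window=[21, 8] -> max=21
step 9: append 33 -> window=[8, 33] -> max=33
step 10: append 6 -> window=[33, 6] -> max=33
step 11: append 62 -> window=[6, 62] -> max=62
step 12: append 28 -> window=[62, 28] -> max=62
step 13: append 29 -> window=[28, 29] -> max=29
step 14: append 21 -> window=[29, 21] -> max=29

Answer: 35 35 19 19 19 21 21 33 33 62 62 29 29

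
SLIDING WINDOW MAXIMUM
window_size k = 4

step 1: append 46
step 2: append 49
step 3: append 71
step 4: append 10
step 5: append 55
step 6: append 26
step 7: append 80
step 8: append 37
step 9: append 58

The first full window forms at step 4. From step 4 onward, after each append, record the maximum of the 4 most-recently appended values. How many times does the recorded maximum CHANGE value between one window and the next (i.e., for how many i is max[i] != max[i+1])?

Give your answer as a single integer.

step 1: append 46 -> window=[46] (not full yet)
step 2: append 49 -> window=[46, 49] (not full yet)
step 3: append 71 -> window=[46, 49, 71] (not full yet)
step 4: append 10 -> window=[46, 49, 71, 10] -> max=71
step 5: append 55 -> window=[49, 71, 10, 55] -> max=71
step 6: append 26 -> window=[71, 10, 55, 26] -> max=71
step 7: append 80 -> window=[10, 55, 26, 80] -> max=80
step 8: append 37 -> window=[55, 26, 80, 37] -> max=80
step 9: append 58 -> window=[26, 80, 37, 58] -> max=80
Recorded maximums: 71 71 71 80 80 80
Changes between consecutive maximums: 1

Answer: 1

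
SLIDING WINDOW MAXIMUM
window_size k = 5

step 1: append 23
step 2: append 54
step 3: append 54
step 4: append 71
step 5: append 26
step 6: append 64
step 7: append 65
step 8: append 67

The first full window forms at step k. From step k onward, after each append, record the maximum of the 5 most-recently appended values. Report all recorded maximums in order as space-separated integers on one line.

step 1: append 23 -> window=[23] (not full yet)
step 2: append 54 -> window=[23, 54] (not full yet)
step 3: append 54 -> window=[23, 54, 54] (not full yet)
step 4: append 71 -> window=[23, 54, 54, 71] (not full yet)
step 5: append 26 -> window=[23, 54, 54, 71, 26] -> max=71
step 6: append 64 -> window=[54, 54, 71, 26, 64] -> max=71
step 7: append 65 -> window=[54, 71, 26, 64, 65] -> max=71
step 8: append 67 -> window=[71, 26, 64, 65, 67] -> max=71

Answer: 71 71 71 71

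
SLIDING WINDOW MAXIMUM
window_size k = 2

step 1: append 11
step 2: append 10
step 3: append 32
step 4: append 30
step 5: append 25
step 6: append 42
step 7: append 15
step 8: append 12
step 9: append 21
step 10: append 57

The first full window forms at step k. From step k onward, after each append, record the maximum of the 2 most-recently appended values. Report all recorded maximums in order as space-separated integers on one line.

step 1: append 11 -> window=[11] (not full yet)
step 2: append 10 -> window=[11, 10] -> max=11
step 3: append 32 -> window=[10, 32] -> max=32
step 4: append 30 -> window=[32, 30] -> max=32
step 5: append 25 -> window=[30, 25] -> max=30
step 6: append 42 -> window=[25, 42] -> max=42
step 7: append 15 -> window=[42, 15] -> max=42
step 8: append 12 -> window=[15, 12] -> max=15
step 9: append 21 -> window=[12, 21] -> max=21
step 10: append 57 -> window=[21, 57] -> max=57

Answer: 11 32 32 30 42 42 15 21 57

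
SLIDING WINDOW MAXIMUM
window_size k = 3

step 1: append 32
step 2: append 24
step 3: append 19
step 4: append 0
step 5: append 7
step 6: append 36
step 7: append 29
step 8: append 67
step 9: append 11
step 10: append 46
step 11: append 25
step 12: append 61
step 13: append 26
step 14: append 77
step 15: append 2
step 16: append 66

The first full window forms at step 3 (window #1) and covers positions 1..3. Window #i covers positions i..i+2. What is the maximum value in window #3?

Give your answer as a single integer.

step 1: append 32 -> window=[32] (not full yet)
step 2: append 24 -> window=[32, 24] (not full yet)
step 3: append 19 -> window=[32, 24, 19] -> max=32
step 4: append 0 -> window=[24, 19, 0] -> max=24
step 5: append 7 -> window=[19, 0, 7] -> max=19
Window #3 max = 19

Answer: 19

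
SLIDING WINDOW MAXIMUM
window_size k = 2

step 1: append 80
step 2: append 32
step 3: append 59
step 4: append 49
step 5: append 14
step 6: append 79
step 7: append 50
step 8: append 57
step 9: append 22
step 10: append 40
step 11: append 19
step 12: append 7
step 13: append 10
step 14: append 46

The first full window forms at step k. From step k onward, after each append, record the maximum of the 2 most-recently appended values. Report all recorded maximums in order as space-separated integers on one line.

step 1: append 80 -> window=[80] (not full yet)
step 2: append 32 -> window=[80, 32] -> max=80
step 3: append 59 -> window=[32, 59] -> max=59
step 4: append 49 -> window=[59, 49] -> max=59
step 5: append 14 -> window=[49, 14] -> max=49
step 6: append 79 -> window=[14, 79] -> max=79
step 7: append 50 -> window=[79, 50] -> max=79
step 8: append 57 -> window=[50, 57] -> max=57
step 9: append 22 -> window=[57, 22] -> max=57
step 10: append 40 -> window=[22, 40] -> max=40
step 11: append 19 -> window=[40, 19] -> max=40
step 12: append 7 -> window=[19, 7] -> max=19
step 13: append 10 -> window=[7, 10] -> max=10
step 14: append 46 -> window=[10, 46] -> max=46

Answer: 80 59 59 49 79 79 57 57 40 40 19 10 46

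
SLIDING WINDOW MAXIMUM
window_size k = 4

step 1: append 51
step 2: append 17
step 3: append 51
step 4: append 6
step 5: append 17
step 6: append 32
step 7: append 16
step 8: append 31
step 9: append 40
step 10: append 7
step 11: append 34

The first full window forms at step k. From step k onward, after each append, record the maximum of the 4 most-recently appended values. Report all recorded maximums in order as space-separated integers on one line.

step 1: append 51 -> window=[51] (not full yet)
step 2: append 17 -> window=[51, 17] (not full yet)
step 3: append 51 -> window=[51, 17, 51] (not full yet)
step 4: append 6 -> window=[51, 17, 51, 6] -> max=51
step 5: append 17 -> window=[17, 51, 6, 17] -> max=51
step 6: append 32 -> window=[51, 6, 17, 32] -> max=51
step 7: append 16 -> window=[6, 17, 32, 16] -> max=32
step 8: append 31 -> window=[17, 32, 16, 31] -> max=32
step 9: append 40 -> window=[32, 16, 31, 40] -> max=40
step 10: append 7 -> window=[16, 31, 40, 7] -> max=40
step 11: append 34 -> window=[31, 40, 7, 34] -> max=40

Answer: 51 51 51 32 32 40 40 40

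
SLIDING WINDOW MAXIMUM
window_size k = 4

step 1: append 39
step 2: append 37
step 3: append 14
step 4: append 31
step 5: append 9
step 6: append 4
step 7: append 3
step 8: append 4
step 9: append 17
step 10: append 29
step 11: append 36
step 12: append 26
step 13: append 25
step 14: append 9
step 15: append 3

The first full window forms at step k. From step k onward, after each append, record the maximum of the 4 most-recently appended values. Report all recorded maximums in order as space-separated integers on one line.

step 1: append 39 -> window=[39] (not full yet)
step 2: append 37 -> window=[39, 37] (not full yet)
step 3: append 14 -> window=[39, 37, 14] (not full yet)
step 4: append 31 -> window=[39, 37, 14, 31] -> max=39
step 5: append 9 -> window=[37, 14, 31, 9] -> max=37
step 6: append 4 -> window=[14, 31, 9, 4] -> max=31
step 7: append 3 -> window=[31, 9, 4, 3] -> max=31
step 8: append 4 -> window=[9, 4, 3, 4] -> max=9
step 9: append 17 -> window=[4, 3, 4, 17] -> max=17
step 10: append 29 -> window=[3, 4, 17, 29] -> max=29
step 11: append 36 -> window=[4, 17, 29, 36] -> max=36
step 12: append 26 -> window=[17, 29, 36, 26] -> max=36
step 13: append 25 -> window=[29, 36, 26, 25] -> max=36
step 14: append 9 -> window=[36, 26, 25, 9] -> max=36
step 15: append 3 -> window=[26, 25, 9, 3] -> max=26

Answer: 39 37 31 31 9 17 29 36 36 36 36 26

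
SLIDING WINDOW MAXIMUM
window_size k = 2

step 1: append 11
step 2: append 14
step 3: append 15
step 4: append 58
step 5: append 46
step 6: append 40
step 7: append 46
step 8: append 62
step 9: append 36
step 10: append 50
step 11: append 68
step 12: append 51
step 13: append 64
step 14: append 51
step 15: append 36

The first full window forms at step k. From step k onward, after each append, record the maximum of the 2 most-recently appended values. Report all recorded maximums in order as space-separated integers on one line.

Answer: 14 15 58 58 46 46 62 62 50 68 68 64 64 51

Derivation:
step 1: append 11 -> window=[11] (not full yet)
step 2: append 14 -> window=[11, 14] -> max=14
step 3: append 15 -> window=[14, 15] -> max=15
step 4: append 58 -> window=[15, 58] -> max=58
step 5: append 46 -> window=[58, 46] -> max=58
step 6: append 40 -> window=[46, 40] -> max=46
step 7: append 46 -> window=[40, 46] -> max=46
step 8: append 62 -> window=[46, 62] -> max=62
step 9: append 36 -> window=[62, 36] -> max=62
step 10: append 50 -> window=[36, 50] -> max=50
step 11: append 68 -> window=[50, 68] -> max=68
step 12: append 51 -> window=[68, 51] -> max=68
step 13: append 64 -> window=[51, 64] -> max=64
step 14: append 51 -> window=[64, 51] -> max=64
step 15: append 36 -> window=[51, 36] -> max=51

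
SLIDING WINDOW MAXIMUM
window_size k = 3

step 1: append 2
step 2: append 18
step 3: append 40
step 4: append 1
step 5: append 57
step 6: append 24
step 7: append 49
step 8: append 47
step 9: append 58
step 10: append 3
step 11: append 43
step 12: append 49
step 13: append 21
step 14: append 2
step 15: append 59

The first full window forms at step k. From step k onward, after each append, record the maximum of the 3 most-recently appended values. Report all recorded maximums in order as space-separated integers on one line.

Answer: 40 40 57 57 57 49 58 58 58 49 49 49 59

Derivation:
step 1: append 2 -> window=[2] (not full yet)
step 2: append 18 -> window=[2, 18] (not full yet)
step 3: append 40 -> window=[2, 18, 40] -> max=40
step 4: append 1 -> window=[18, 40, 1] -> max=40
step 5: append 57 -> window=[40, 1, 57] -> max=57
step 6: append 24 -> window=[1, 57, 24] -> max=57
step 7: append 49 -> window=[57, 24, 49] -> max=57
step 8: append 47 -> window=[24, 49, 47] -> max=49
step 9: append 58 -> window=[49, 47, 58] -> max=58
step 10: append 3 -> window=[47, 58, 3] -> max=58
step 11: append 43 -> window=[58, 3, 43] -> max=58
step 12: append 49 -> window=[3, 43, 49] -> max=49
step 13: append 21 -> window=[43, 49, 21] -> max=49
step 14: append 2 -> window=[49, 21, 2] -> max=49
step 15: append 59 -> window=[21, 2, 59] -> max=59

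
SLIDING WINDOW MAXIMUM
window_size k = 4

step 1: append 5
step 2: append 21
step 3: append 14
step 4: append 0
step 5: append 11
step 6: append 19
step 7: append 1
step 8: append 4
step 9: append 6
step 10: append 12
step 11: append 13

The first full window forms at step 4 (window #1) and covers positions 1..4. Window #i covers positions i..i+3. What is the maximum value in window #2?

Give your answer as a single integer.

Answer: 21

Derivation:
step 1: append 5 -> window=[5] (not full yet)
step 2: append 21 -> window=[5, 21] (not full yet)
step 3: append 14 -> window=[5, 21, 14] (not full yet)
step 4: append 0 -> window=[5, 21, 14, 0] -> max=21
step 5: append 11 -> window=[21, 14, 0, 11] -> max=21
Window #2 max = 21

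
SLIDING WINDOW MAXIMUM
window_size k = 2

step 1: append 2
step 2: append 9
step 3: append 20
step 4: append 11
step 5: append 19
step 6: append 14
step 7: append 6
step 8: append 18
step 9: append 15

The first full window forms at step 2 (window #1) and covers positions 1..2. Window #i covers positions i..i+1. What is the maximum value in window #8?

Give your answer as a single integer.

Answer: 18

Derivation:
step 1: append 2 -> window=[2] (not full yet)
step 2: append 9 -> window=[2, 9] -> max=9
step 3: append 20 -> window=[9, 20] -> max=20
step 4: append 11 -> window=[20, 11] -> max=20
step 5: append 19 -> window=[11, 19] -> max=19
step 6: append 14 -> window=[19, 14] -> max=19
step 7: append 6 -> window=[14, 6] -> max=14
step 8: append 18 -> window=[6, 18] -> max=18
step 9: append 15 -> window=[18, 15] -> max=18
Window #8 max = 18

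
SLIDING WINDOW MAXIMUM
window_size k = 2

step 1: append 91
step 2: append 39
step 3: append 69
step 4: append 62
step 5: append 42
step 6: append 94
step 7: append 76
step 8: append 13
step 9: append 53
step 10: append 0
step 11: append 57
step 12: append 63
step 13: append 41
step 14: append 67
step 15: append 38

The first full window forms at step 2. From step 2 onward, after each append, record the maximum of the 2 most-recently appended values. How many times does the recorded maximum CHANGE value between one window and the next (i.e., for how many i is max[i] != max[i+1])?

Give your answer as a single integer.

step 1: append 91 -> window=[91] (not full yet)
step 2: append 39 -> window=[91, 39] -> max=91
step 3: append 69 -> window=[39, 69] -> max=69
step 4: append 62 -> window=[69, 62] -> max=69
step 5: append 42 -> window=[62, 42] -> max=62
step 6: append 94 -> window=[42, 94] -> max=94
step 7: append 76 -> window=[94, 76] -> max=94
step 8: append 13 -> window=[76, 13] -> max=76
step 9: append 53 -> window=[13, 53] -> max=53
step 10: append 0 -> window=[53, 0] -> max=53
step 11: append 57 -> window=[0, 57] -> max=57
step 12: append 63 -> window=[57, 63] -> max=63
step 13: append 41 -> window=[63, 41] -> max=63
step 14: append 67 -> window=[41, 67] -> max=67
step 15: append 38 -> window=[67, 38] -> max=67
Recorded maximums: 91 69 69 62 94 94 76 53 53 57 63 63 67 67
Changes between consecutive maximums: 8

Answer: 8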